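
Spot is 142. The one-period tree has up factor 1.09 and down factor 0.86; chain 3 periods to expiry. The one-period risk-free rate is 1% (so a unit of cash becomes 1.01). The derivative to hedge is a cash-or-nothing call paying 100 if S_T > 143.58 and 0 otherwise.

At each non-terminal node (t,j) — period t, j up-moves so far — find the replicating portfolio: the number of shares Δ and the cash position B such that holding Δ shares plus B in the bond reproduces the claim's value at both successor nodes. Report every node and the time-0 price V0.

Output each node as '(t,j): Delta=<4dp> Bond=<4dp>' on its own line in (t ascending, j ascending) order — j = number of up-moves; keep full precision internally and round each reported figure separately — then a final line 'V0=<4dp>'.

Under the risk-neutral measure, an up-move has probability p* = (R−d)/(u−d) = 0.6522 and values discount at R = 1.01.
Terminal values V(3,·): V(3,0)=0.0000, V(3,1)=0.0000, V(3,2)=100.0000, V(3,3)=100.0000
(2,0): S=105.0232. Δ = (V_up−V_dn)/(S_up−S_dn) = (0.0000−0.0000)/(114.4753−90.3200) = 0.0000. V = [p*·0.0000 + (1−p*)·0.0000]/1.01 = 0.0000. B = V − Δ·S = 0.0000.
(2,1): S=133.1108. Δ = (V_up−V_dn)/(S_up−S_dn) = (100.0000−0.0000)/(145.0908−114.4753) = 3.2663. V = [p*·100.0000 + (1−p*)·0.0000]/1.01 = 64.5717. B = V − Δ·S = -370.2109.
(2,2): S=168.7102. Δ = (V_up−V_dn)/(S_up−S_dn) = (100.0000−100.0000)/(183.8941−145.0908) = 0.0000. V = [p*·100.0000 + (1−p*)·100.0000]/1.01 = 99.0099. B = V − Δ·S = 99.0099.
(1,0): S=122.1200. Δ = (V_up−V_dn)/(S_up−S_dn) = (64.5717−0.0000)/(133.1108−105.0232) = 2.2989. V = [p*·64.5717 + (1−p*)·0.0000]/1.01 = 41.6950. B = V − Δ·S = -239.0514.
(1,1): S=154.7800. Δ = (V_up−V_dn)/(S_up−S_dn) = (99.0099−64.5717)/(168.7102−133.1108) = 0.9674. V = [p*·99.0099 + (1−p*)·64.5717]/1.01 = 86.1697. B = V − Δ·S = -63.5617.
(0,0): S=142.0000. Δ = (V_up−V_dn)/(S_up−S_dn) = (86.1697−41.6950)/(154.7800−122.1200) = 1.3617. V = [p*·86.1697 + (1−p*)·41.6950]/1.01 = 70.0002. B = V − Δ·S = -123.3679.
Root portfolio cost Δ·142+B reproduces V0=70.0002.

(0,0): Delta=1.3617 Bond=-123.3679
(1,0): Delta=2.2989 Bond=-239.0514
(1,1): Delta=0.9674 Bond=-63.5617
(2,0): Delta=0.0000 Bond=0.0000
(2,1): Delta=3.2663 Bond=-370.2109
(2,2): Delta=0.0000 Bond=99.0099
V0=70.0002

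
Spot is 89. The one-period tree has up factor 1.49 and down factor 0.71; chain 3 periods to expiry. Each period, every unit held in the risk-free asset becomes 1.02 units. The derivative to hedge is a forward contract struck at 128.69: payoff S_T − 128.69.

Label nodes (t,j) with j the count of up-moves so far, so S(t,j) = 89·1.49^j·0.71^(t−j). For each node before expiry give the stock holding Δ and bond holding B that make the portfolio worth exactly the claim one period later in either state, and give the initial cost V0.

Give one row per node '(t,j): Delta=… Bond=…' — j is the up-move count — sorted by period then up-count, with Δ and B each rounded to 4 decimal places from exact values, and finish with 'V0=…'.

Risk-neutral probability p* = (R−d)/(u−d) = (1.02−0.71)/(1.49−0.71) = 0.3974.
Terminal values V(3,·): V(3,0)=-96.8359, V(3,1)=-61.8413, V(3,2)=11.5981, V(3,3)=165.7175
(2,0): S=44.8649. Δ = (V_up−V_dn)/(S_up−S_dn) = (-61.8413−-96.8359)/(66.8487−31.8541) = 1.0000. V = [p*·-61.8413 + (1−p*)·-96.8359]/1.02 = -81.3018. B = V − Δ·S = -126.1667.
(2,1): S=94.1531. Δ = (V_up−V_dn)/(S_up−S_dn) = (11.5981−-61.8413)/(140.2881−66.8487) = 1.0000. V = [p*·11.5981 + (1−p*)·-61.8413]/1.02 = -32.0136. B = V − Δ·S = -126.1667.
(2,2): S=197.5889. Δ = (V_up−V_dn)/(S_up−S_dn) = (165.7175−11.5981)/(294.4075−140.2881) = 1.0000. V = [p*·165.7175 + (1−p*)·11.5981]/1.02 = 71.4222. B = V − Δ·S = -126.1667.
(1,0): S=63.1900. Δ = (V_up−V_dn)/(S_up−S_dn) = (-32.0136−-81.3018)/(94.1531−44.8649) = 1.0000. V = [p*·-32.0136 + (1−p*)·-81.3018]/1.02 = -60.5028. B = V − Δ·S = -123.6928.
(1,1): S=132.6100. Δ = (V_up−V_dn)/(S_up−S_dn) = (71.4222−-32.0136)/(197.5889−94.1531) = 1.0000. V = [p*·71.4222 + (1−p*)·-32.0136]/1.02 = 8.9172. B = V − Δ·S = -123.6928.
(0,0): S=89.0000. Δ = (V_up−V_dn)/(S_up−S_dn) = (8.9172−-60.5028)/(132.6100−63.1900) = 1.0000. V = [p*·8.9172 + (1−p*)·-60.5028]/1.02 = -32.2675. B = V − Δ·S = -121.2675.
Check: Δ(0,0)·S0 + B(0,0) = -32.2675 = V0.

(0,0): Delta=1.0000 Bond=-121.2675
(1,0): Delta=1.0000 Bond=-123.6928
(1,1): Delta=1.0000 Bond=-123.6928
(2,0): Delta=1.0000 Bond=-126.1667
(2,1): Delta=1.0000 Bond=-126.1667
(2,2): Delta=1.0000 Bond=-126.1667
V0=-32.2675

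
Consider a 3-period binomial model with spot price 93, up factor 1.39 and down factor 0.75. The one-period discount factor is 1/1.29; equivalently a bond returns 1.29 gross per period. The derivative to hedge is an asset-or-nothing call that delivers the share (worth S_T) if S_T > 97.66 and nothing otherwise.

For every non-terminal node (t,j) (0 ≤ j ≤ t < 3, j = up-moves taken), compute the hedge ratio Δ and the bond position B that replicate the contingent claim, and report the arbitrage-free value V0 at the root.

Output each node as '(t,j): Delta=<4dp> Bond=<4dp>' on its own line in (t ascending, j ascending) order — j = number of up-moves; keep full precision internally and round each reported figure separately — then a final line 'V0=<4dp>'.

Since d<R<u, set p* = (R−d)/(u−d) = 0.8438; price each node as the discounted p*-expectation of its children.
Terminal values V(3,·): V(3,0)=0.0000, V(3,1)=0.0000, V(3,2)=134.7640, V(3,3)=249.7626
Node (2,0) S=52.3125: V=(p*·0.0000+(1−p*)·0.0000)/1.29=0.0000; Δ=(0.0000−0.0000)/(72.7144−39.2344)=0.0000; B=V−Δ·S=0.0000
Node (2,1) S=96.9525: V=(p*·134.7640+(1−p*)·0.0000)/1.29=88.1450; Δ=(134.7640−0.0000)/(134.7640−72.7144)=2.1719; B=V−Δ·S=-122.4237
Node (2,2) S=179.6853: V=(p*·249.7626+(1−p*)·134.7640)/1.29=179.6853; Δ=(249.7626−134.7640)/(249.7626−134.7640)=1.0000; B=V−Δ·S=0.0000
Node (1,0) S=69.7500: V=(p*·88.1450+(1−p*)·0.0000)/1.29=57.6530; Δ=(88.1450−0.0000)/(96.9525−52.3125)=1.9746; B=V−Δ·S=-80.0736
Node (1,1) S=129.2700: V=(p*·179.6853+(1−p*)·88.1450)/1.29=128.2032; Δ=(179.6853−88.1450)/(179.6853−96.9525)=1.1065; B=V−Δ·S=-14.8284
Node (0,0) S=93.0000: V=(p*·128.2032+(1−p*)·57.6530)/1.29=90.8370; Δ=(128.2032−57.6530)/(129.2700−69.7500)=1.1853; B=V−Δ·S=-19.3977
Check: Δ(0,0)·S0 + B(0,0) = 90.8370 = V0.

(0,0): Delta=1.1853 Bond=-19.3977
(1,0): Delta=1.9746 Bond=-80.0736
(1,1): Delta=1.1065 Bond=-14.8284
(2,0): Delta=0.0000 Bond=0.0000
(2,1): Delta=2.1719 Bond=-122.4237
(2,2): Delta=1.0000 Bond=0.0000
V0=90.8370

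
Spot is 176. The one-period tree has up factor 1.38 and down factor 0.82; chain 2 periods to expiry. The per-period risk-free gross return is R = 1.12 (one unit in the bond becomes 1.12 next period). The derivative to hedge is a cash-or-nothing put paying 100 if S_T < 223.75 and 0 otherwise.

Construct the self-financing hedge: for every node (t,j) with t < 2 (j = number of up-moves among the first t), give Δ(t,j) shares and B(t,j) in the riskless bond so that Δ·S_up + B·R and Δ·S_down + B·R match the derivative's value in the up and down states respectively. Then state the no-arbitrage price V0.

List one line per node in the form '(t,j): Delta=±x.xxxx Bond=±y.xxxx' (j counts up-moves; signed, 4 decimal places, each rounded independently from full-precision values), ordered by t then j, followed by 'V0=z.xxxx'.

No-arbitrage ⇒ martingale measure with p* = (R−d)/(u−d) = 0.5357.
At expiry t=2: V(2,0)=100.0000, V(2,1)=100.0000, V(2,2)=0.0000
Node (1,0) S=144.3200: V=(p*·100.0000+(1−p*)·100.0000)/1.12=89.2857; Δ=(100.0000−100.0000)/(199.1616−118.3424)=0.0000; B=V−Δ·S=89.2857
Node (1,1) S=242.8800: V=(p*·0.0000+(1−p*)·100.0000)/1.12=41.4541; Δ=(0.0000−100.0000)/(335.1744−199.1616)=-0.7352; B=V−Δ·S=220.0255
Node (0,0) S=176.0000: V=(p*·41.4541+(1−p*)·89.2857)/1.12=56.8407; Δ=(41.4541−89.2857)/(242.8800−144.3200)=-0.4853; B=V−Δ·S=142.2544
The time-0 hedge costs 56.8407, which is the no-arbitrage price.

(0,0): Delta=-0.4853 Bond=142.2544
(1,0): Delta=0.0000 Bond=89.2857
(1,1): Delta=-0.7352 Bond=220.0255
V0=56.8407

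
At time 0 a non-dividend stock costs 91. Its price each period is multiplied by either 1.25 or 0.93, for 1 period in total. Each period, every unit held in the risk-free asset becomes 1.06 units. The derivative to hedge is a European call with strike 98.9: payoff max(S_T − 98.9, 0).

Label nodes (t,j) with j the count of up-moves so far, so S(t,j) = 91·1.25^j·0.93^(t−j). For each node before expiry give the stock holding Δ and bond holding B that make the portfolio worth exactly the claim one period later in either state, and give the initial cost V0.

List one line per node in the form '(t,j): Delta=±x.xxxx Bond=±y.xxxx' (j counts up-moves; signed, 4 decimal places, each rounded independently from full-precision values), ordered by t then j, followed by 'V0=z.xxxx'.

Risk-neutral probability p* = (R−d)/(u−d) = (1.06−0.93)/(1.25−0.93) = 0.4063.
At expiry t=1: V(1,0)=0.0000, V(1,1)=14.8500
Node (0,0) S=91.0000: V=(p*·14.8500+(1−p*)·0.0000)/1.06=5.6913; Δ=(14.8500−0.0000)/(113.7500−84.6300)=0.5100; B=V−Δ·S=-40.7149
Root portfolio cost Δ·91+B reproduces V0=5.6913.

(0,0): Delta=0.5100 Bond=-40.7149
V0=5.6913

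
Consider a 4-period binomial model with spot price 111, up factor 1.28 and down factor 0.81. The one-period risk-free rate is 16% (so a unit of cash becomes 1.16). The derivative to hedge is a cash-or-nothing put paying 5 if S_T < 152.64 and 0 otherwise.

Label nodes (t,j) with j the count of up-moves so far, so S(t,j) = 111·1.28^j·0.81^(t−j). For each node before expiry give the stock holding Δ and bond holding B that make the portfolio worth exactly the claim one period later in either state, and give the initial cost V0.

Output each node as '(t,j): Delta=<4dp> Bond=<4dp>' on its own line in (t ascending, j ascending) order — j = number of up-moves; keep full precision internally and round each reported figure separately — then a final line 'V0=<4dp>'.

(0,0): Delta=-0.0261 Bond=3.6426
(1,0): Delta=-0.0488 Bond=6.2647
(1,1): Delta=-0.0212 Bond=3.5262
(2,0): Delta=0.0000 Bond=3.7158
(2,1): Delta=-0.0593 Bond=8.4846
(2,2): Delta=-0.0129 Bond=2.5837
(3,0): Delta=0.0000 Bond=4.3103
(3,1): Delta=0.0000 Bond=4.3103
(3,2): Delta=-0.0722 Bond=11.7388
(3,3): Delta=0.0000 Bond=0.0000
V0=0.7476

Since d<R<u, set p* = (R−d)/(u−d) = 0.7447; price each node as the discounted p*-expectation of its children.
Terminal payoffs: V(4,0)=5.0000, V(4,1)=5.0000, V(4,2)=5.0000, V(4,3)=0.0000, V(4,4)=0.0000
(3,0): S=58.9900. Δ = (V_up−V_dn)/(S_up−S_dn) = (5.0000−5.0000)/(75.5071−47.7819) = 0.0000. V = [p*·5.0000 + (1−p*)·5.0000]/1.16 = 4.3103. B = V − Δ·S = 4.3103.
(3,1): S=93.2187. Δ = (V_up−V_dn)/(S_up−S_dn) = (5.0000−5.0000)/(119.3199−75.5071) = 0.0000. V = [p*·5.0000 + (1−p*)·5.0000]/1.16 = 4.3103. B = V − Δ·S = 4.3103.
(3,2): S=147.3085. Δ = (V_up−V_dn)/(S_up−S_dn) = (0.0000−5.0000)/(188.5549−119.3199) = -0.0722. V = [p*·0.0000 + (1−p*)·5.0000]/1.16 = 1.1005. B = V − Δ·S = 11.7388.
(3,3): S=232.7839. Δ = (V_up−V_dn)/(S_up−S_dn) = (0.0000−0.0000)/(297.9634−188.5549) = 0.0000. V = [p*·0.0000 + (1−p*)·0.0000]/1.16 = 0.0000. B = V − Δ·S = 0.0000.
(2,0): S=72.8271. Δ = (V_up−V_dn)/(S_up−S_dn) = (4.3103−4.3103)/(93.2187−58.9900) = 0.0000. V = [p*·4.3103 + (1−p*)·4.3103]/1.16 = 3.7158. B = V − Δ·S = 3.7158.
(2,1): S=115.0848. Δ = (V_up−V_dn)/(S_up−S_dn) = (1.1005−4.3103)/(147.3085−93.2187) = -0.0593. V = [p*·1.1005 + (1−p*)·4.3103]/1.16 = 1.6552. B = V − Δ·S = 8.4846.
(2,2): S=181.8624. Δ = (V_up−V_dn)/(S_up−S_dn) = (0.0000−1.1005)/(232.7839−147.3085) = -0.0129. V = [p*·0.0000 + (1−p*)·1.1005]/1.16 = 0.2422. B = V − Δ·S = 2.5837.
(1,0): S=89.9100. Δ = (V_up−V_dn)/(S_up−S_dn) = (1.6552−3.7158)/(115.0848−72.8271) = -0.0488. V = [p*·1.6552 + (1−p*)·3.7158]/1.16 = 1.8805. B = V − Δ·S = 6.2647.
(1,1): S=142.0800. Δ = (V_up−V_dn)/(S_up−S_dn) = (0.2422−1.6552)/(181.8624−115.0848) = -0.0212. V = [p*·0.2422 + (1−p*)·1.6552]/1.16 = 0.5198. B = V − Δ·S = 3.5262.
(0,0): S=111.0000. Δ = (V_up−V_dn)/(S_up−S_dn) = (0.5198−1.8805)/(142.0800−89.9100) = -0.0261. V = [p*·0.5198 + (1−p*)·1.8805]/1.16 = 0.7476. B = V − Δ·S = 3.6426.
Check: Δ(0,0)·S0 + B(0,0) = 0.7476 = V0.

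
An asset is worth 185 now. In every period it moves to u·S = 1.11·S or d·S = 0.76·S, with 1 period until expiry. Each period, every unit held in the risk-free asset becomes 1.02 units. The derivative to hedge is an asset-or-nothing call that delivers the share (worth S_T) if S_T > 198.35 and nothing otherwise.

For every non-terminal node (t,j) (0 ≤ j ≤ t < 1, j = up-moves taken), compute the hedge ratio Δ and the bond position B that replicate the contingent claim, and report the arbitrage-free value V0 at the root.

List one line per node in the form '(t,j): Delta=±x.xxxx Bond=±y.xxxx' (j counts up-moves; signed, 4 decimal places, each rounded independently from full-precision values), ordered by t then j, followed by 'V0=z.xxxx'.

(0,0): Delta=3.1714 Bond=-437.1597
V0=149.5546

The replicating-portfolio and risk-neutral prices coincide; use p* = (1.02−0.76)/(1.11−0.76) = 0.7429 for the latter.
Terminal payoffs: V(1,0)=0.0000, V(1,1)=205.3500
(0,0): S=185.0000. Δ = (V_up−V_dn)/(S_up−S_dn) = (205.3500−0.0000)/(205.3500−140.6000) = 3.1714. V = [p*·205.3500 + (1−p*)·0.0000]/1.02 = 149.5546. B = V − Δ·S = -437.1597.
Check: Δ(0,0)·S0 + B(0,0) = 149.5546 = V0.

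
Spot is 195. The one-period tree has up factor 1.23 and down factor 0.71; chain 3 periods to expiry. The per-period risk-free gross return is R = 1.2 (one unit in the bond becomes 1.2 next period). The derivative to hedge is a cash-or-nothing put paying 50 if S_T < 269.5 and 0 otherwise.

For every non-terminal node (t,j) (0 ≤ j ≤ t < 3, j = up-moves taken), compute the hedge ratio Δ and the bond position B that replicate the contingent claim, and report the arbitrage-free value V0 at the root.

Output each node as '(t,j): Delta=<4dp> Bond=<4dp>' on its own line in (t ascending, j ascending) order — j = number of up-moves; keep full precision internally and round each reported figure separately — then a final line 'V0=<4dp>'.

(0,0): Delta=-0.3041 Bond=64.0158
(1,0): Delta=0.0000 Bond=34.7222
(1,1): Delta=-0.3148 Bond=79.3963
(2,0): Delta=0.0000 Bond=41.6667
(2,1): Delta=0.0000 Bond=41.6667
(2,2): Delta=-0.3259 Bond=98.5577
V0=4.7246

Under the risk-neutral measure, an up-move has probability p* = (R−d)/(u−d) = 0.9423 and values discount at R = 1.2.
At expiry t=3: V(3,0)=50.0000, V(3,1)=50.0000, V(3,2)=50.0000, V(3,3)=0.0000
  t=2,j=0: stock 98.2995 → up 120.9084 (V=50.0000), down 69.7926 (V=50.0000). Price 41.6667; hedge Δ=0.0000, bond B=41.6667.
  t=2,j=1: stock 170.2935 → up 209.4610 (V=50.0000), down 120.9084 (V=50.0000). Price 41.6667; hedge Δ=0.0000, bond B=41.6667.
  t=2,j=2: stock 295.0155 → up 362.8691 (V=0.0000), down 209.4610 (V=50.0000). Price 2.4038; hedge Δ=-0.3259, bond B=98.5577.
  t=1,j=0: stock 138.4500 → up 170.2935 (V=41.6667), down 98.2995 (V=41.6667). Price 34.7222; hedge Δ=0.0000, bond B=34.7222.
  t=1,j=1: stock 239.8500 → up 295.0155 (V=2.4038), down 170.2935 (V=41.6667). Price 3.8908; hedge Δ=-0.3148, bond B=79.3963.
  t=0,j=0: stock 195.0000 → up 239.8500 (V=3.8908), down 138.4500 (V=34.7222). Price 4.7246; hedge Δ=-0.3041, bond B=64.0158.
Self-financing check: at every node Δ·S+B equals the discounted successor values.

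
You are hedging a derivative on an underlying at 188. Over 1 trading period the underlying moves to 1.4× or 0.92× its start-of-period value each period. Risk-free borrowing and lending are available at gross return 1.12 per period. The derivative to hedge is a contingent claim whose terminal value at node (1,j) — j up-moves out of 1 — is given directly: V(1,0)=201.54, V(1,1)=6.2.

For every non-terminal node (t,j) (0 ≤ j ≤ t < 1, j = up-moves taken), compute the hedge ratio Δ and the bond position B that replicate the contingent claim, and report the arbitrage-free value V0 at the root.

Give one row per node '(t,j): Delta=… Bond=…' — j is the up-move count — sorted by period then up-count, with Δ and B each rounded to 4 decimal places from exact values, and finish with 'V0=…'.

The replicating-portfolio and risk-neutral prices coincide; use p* = (1.12−0.92)/(1.4−0.92) = 0.4167 for the latter.
Terminal values V(1,·): V(1,0)=201.5400, V(1,1)=6.2000
(0,0): S=188.0000. Δ = (V_up−V_dn)/(S_up−S_dn) = (6.2000−201.5400)/(263.2000−172.9600) = -2.1647. V = [p*·6.2000 + (1−p*)·201.5400]/1.12 = 107.2753. B = V − Δ·S = 514.2336.
Root portfolio cost Δ·188+B reproduces V0=107.2753.

(0,0): Delta=-2.1647 Bond=514.2336
V0=107.2753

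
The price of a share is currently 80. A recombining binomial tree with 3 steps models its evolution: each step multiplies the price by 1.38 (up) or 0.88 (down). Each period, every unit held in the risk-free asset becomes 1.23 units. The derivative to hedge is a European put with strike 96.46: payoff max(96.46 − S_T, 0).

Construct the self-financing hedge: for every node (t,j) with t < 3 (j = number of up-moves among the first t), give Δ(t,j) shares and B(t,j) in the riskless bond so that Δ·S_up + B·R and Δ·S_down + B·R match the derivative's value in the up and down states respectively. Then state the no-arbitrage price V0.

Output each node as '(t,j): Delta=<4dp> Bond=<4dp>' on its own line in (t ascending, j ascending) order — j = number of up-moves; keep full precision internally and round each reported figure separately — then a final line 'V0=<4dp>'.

(0,0): Delta=-0.1222 Bond=11.4965
(1,0): Delta=-0.3919 Bond=33.1316
(1,1): Delta=-0.0485 Bond=6.0017
(2,0): Delta=-1.0000 Bond=78.4228
(2,1): Delta=-0.2258 Bond=24.6072
(2,2): Delta=0.0000 Bond=0.0000
V0=1.7223

Under the risk-neutral measure, an up-move has probability p* = (R−d)/(u−d) = 0.7000 and values discount at R = 1.23.
Terminal payoffs: V(3,0)=41.9422, V(3,1)=10.9662, V(3,2)=0.0000, V(3,3)=0.0000
(2,0): S=61.9520. Δ = (V_up−V_dn)/(S_up−S_dn) = (10.9662−41.9422)/(85.4938−54.5178) = -1.0000. V = [p*·10.9662 + (1−p*)·41.9422]/1.23 = 16.4708. B = V − Δ·S = 78.4228.
(2,1): S=97.1520. Δ = (V_up−V_dn)/(S_up−S_dn) = (0.0000−10.9662)/(134.0698−85.4938) = -0.2258. V = [p*·0.0000 + (1−p*)·10.9662]/1.23 = 2.6747. B = V − Δ·S = 24.6072.
(2,2): S=152.3520. Δ = (V_up−V_dn)/(S_up−S_dn) = (0.0000−0.0000)/(210.2458−134.0698) = 0.0000. V = [p*·0.0000 + (1−p*)·0.0000]/1.23 = 0.0000. B = V − Δ·S = 0.0000.
(1,0): S=70.4000. Δ = (V_up−V_dn)/(S_up−S_dn) = (2.6747−16.4708)/(97.1520−61.9520) = -0.3919. V = [p*·2.6747 + (1−p*)·16.4708]/1.23 = 5.5394. B = V − Δ·S = 33.1316.
(1,1): S=110.4000. Δ = (V_up−V_dn)/(S_up−S_dn) = (0.0000−2.6747)/(152.3520−97.1520) = -0.0485. V = [p*·0.0000 + (1−p*)·2.6747]/1.23 = 0.6524. B = V − Δ·S = 6.0017.
(0,0): S=80.0000. Δ = (V_up−V_dn)/(S_up−S_dn) = (0.6524−5.5394)/(110.4000−70.4000) = -0.1222. V = [p*·0.6524 + (1−p*)·5.5394]/1.23 = 1.7223. B = V − Δ·S = 11.4965.
The time-0 hedge costs 1.7223, which is the no-arbitrage price.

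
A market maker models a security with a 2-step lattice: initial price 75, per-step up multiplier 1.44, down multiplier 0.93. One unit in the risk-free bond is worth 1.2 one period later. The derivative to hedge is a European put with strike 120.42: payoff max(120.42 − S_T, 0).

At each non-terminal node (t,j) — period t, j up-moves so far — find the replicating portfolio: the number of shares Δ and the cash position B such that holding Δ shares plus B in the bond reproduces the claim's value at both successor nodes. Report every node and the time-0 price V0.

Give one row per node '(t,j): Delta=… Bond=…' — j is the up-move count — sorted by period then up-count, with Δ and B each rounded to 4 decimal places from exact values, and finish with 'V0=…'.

(0,0): Delta=-0.5952 Bond=60.0934
(1,0): Delta=-1.0000 Bond=100.3500
(1,1): Delta=-0.3627 Bond=47.0118
V0=15.4567

The replicating-portfolio and risk-neutral prices coincide; use p* = (1.2−0.93)/(1.44−0.93) = 0.5294 for the latter.
Terminal values V(2,·): V(2,0)=55.5525, V(2,1)=19.9800, V(2,2)=0.0000
  t=1,j=0: stock 69.7500 → up 100.4400 (V=19.9800), down 64.8675 (V=55.5525). Price 30.6000; hedge Δ=-1.0000, bond B=100.3500.
  t=1,j=1: stock 108.0000 → up 155.5200 (V=0.0000), down 100.4400 (V=19.9800). Price 7.8353; hedge Δ=-0.3627, bond B=47.0118.
  t=0,j=0: stock 75.0000 → up 108.0000 (V=7.8353), down 69.7500 (V=30.6000). Price 15.4567; hedge Δ=-0.5952, bond B=60.0934.
Each (Δ,B) replicates both successor values, so the strategy is self-financing and V0 is arbitrage-free.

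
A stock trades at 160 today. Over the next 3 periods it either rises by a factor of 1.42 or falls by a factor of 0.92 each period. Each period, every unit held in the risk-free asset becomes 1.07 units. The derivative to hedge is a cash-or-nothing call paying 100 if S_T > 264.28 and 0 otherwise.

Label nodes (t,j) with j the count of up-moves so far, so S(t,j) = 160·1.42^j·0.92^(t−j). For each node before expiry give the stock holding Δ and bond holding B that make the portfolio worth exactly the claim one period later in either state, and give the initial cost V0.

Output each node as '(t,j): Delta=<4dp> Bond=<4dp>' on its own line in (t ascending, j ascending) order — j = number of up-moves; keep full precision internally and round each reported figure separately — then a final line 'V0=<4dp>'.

(0,0): Delta=0.4586 Bond=-55.7368
(1,0): Delta=0.3809 Bond=-48.2138
(1,1): Delta=0.5759 Bond=-86.2957
(2,0): Delta=0.0000 Bond=0.0000
(2,1): Delta=0.9568 Bond=-171.9626
(2,2): Delta=0.0000 Bond=93.4579
V0=17.6320

Risk-neutral probability p* = (R−d)/(u−d) = (1.07−0.92)/(1.42−0.92) = 0.3000.
At expiry t=3: V(3,0)=0.0000, V(3,1)=0.0000, V(3,2)=100.0000, V(3,3)=100.0000
  t=2,j=0: stock 135.4240 → up 192.3021 (V=0.0000), down 124.5901 (V=0.0000). Price 0.0000; hedge Δ=0.0000, bond B=0.0000.
  t=2,j=1: stock 209.0240 → up 296.8141 (V=100.0000), down 192.3021 (V=0.0000). Price 28.0374; hedge Δ=0.9568, bond B=-171.9626.
  t=2,j=2: stock 322.6240 → up 458.1261 (V=100.0000), down 296.8141 (V=100.0000). Price 93.4579; hedge Δ=0.0000, bond B=93.4579.
  t=1,j=0: stock 147.2000 → up 209.0240 (V=28.0374), down 135.4240 (V=0.0000). Price 7.8609; hedge Δ=0.3809, bond B=-48.2138.
  t=1,j=1: stock 227.2000 → up 322.6240 (V=93.4579), down 209.0240 (V=28.0374). Price 44.5454; hedge Δ=0.5759, bond B=-86.2957.
  t=0,j=0: stock 160.0000 → up 227.2000 (V=44.5454), down 147.2000 (V=7.8609). Price 17.6320; hedge Δ=0.4586, bond B=-55.7368.
Check: Δ(0,0)·S0 + B(0,0) = 17.6320 = V0.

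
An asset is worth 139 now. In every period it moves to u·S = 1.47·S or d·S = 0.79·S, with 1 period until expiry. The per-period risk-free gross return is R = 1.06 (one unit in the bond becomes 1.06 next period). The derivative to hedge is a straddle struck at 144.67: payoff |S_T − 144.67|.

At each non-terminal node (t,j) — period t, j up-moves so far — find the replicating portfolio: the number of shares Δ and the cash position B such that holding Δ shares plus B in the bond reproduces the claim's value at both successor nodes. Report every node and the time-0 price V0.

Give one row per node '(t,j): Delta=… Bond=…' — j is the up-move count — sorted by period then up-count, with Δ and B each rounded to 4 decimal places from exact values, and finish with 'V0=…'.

(0,0): Delta=0.2624 Bond=5.7059
V0=42.1765

Risk-neutral probability p* = (R−d)/(u−d) = (1.06−0.79)/(1.47−0.79) = 0.3971.
Payoff layer (t=1): V(1,0)=34.8600, V(1,1)=59.6600
(0,0): S=139.0000. Δ = (V_up−V_dn)/(S_up−S_dn) = (59.6600−34.8600)/(204.3300−109.8100) = 0.2624. V = [p*·59.6600 + (1−p*)·34.8600]/1.06 = 42.1765. B = V − Δ·S = 5.7059.
The time-0 hedge costs 42.1765, which is the no-arbitrage price.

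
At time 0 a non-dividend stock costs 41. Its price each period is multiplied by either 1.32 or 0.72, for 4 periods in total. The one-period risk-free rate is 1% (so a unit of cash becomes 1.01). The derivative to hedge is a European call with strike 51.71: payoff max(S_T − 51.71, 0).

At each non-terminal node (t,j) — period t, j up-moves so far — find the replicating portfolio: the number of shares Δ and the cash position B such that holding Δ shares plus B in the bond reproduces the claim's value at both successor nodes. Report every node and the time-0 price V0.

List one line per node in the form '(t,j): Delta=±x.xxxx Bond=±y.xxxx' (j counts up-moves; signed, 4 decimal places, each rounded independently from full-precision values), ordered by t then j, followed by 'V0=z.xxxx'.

No-arbitrage ⇒ martingale measure with p* = (R−d)/(u−d) = 0.4833.
Payoff layer (t=4): V(4,0)=0.0000, V(4,1)=0.0000, V(4,2)=0.0000, V(4,3)=16.1851, V(4,4)=72.7643
  t=3,j=0: stock 15.3032 → up 20.2002 (V=0.0000), down 11.0183 (V=0.0000). Price 0.0000; hedge Δ=0.0000, bond B=0.0000.
  t=3,j=1: stock 28.0558 → up 37.0337 (V=0.0000), down 20.2002 (V=0.0000). Price 0.0000; hedge Δ=0.0000, bond B=0.0000.
  t=3,j=2: stock 51.4356 → up 67.8951 (V=16.1851), down 37.0337 (V=0.0000). Price 7.7453; hedge Δ=0.5244, bond B=-19.2298.
  t=3,j=3: stock 94.2987 → up 124.4743 (V=72.7643), down 67.8951 (V=16.1851). Price 43.1007; hedge Δ=1.0000, bond B=-51.1980.
  t=2,j=0: stock 21.2544 → up 28.0558 (V=0.0000), down 15.3032 (V=0.0000). Price 0.0000; hedge Δ=0.0000, bond B=0.0000.
  t=2,j=1: stock 38.9664 → up 51.4356 (V=7.7453), down 28.0558 (V=0.0000). Price 3.7065; hedge Δ=0.3313, bond B=-9.2024.
  t=2,j=2: stock 71.4384 → up 94.2987 (V=43.1007), down 51.4356 (V=7.7453). Price 24.5879; hedge Δ=0.8248, bond B=-34.3377.
  t=1,j=0: stock 29.5200 → up 38.9664 (V=3.7065), down 21.2544 (V=0.0000). Price 1.7737; hedge Δ=0.2093, bond B=-4.4038.
  t=1,j=1: stock 54.1200 → up 71.4384 (V=24.5879), down 38.9664 (V=3.7065). Price 13.6625; hedge Δ=0.6431, bond B=-21.1397.
  t=0,j=0: stock 41.0000 → up 54.1200 (V=13.6625), down 29.5200 (V=1.7737). Price 7.4455; hedge Δ=0.4833, bond B=-12.3691.
Each (Δ,B) replicates both successor values, so the strategy is self-financing and V0 is arbitrage-free.

(0,0): Delta=0.4833 Bond=-12.3691
(1,0): Delta=0.2093 Bond=-4.4038
(1,1): Delta=0.6431 Bond=-21.1397
(2,0): Delta=0.0000 Bond=0.0000
(2,1): Delta=0.3313 Bond=-9.2024
(2,2): Delta=0.8248 Bond=-34.3377
(3,0): Delta=0.0000 Bond=0.0000
(3,1): Delta=0.0000 Bond=0.0000
(3,2): Delta=0.5244 Bond=-19.2298
(3,3): Delta=1.0000 Bond=-51.1980
V0=7.4455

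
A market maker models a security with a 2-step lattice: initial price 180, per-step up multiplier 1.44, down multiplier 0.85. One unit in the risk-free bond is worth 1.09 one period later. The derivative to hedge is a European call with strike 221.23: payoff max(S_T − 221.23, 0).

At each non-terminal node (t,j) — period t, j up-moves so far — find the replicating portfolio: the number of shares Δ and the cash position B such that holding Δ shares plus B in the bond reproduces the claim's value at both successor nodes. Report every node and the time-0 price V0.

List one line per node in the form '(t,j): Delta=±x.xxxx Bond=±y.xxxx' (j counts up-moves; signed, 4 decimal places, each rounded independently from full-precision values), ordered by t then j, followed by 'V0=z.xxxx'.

(0,0): Delta=0.5342 Bond=-74.9839
(1,0): Delta=0.0000 Bond=0.0000
(1,1): Delta=0.9940 Bond=-200.9257
V0=21.1719

Since d<R<u, set p* = (R−d)/(u−d) = 0.4068; price each node as the discounted p*-expectation of its children.
Payoff layer (t=2): V(2,0)=0.0000, V(2,1)=0.0000, V(2,2)=152.0180
  t=1,j=0: stock 153.0000 → up 220.3200 (V=0.0000), down 130.0500 (V=0.0000). Price 0.0000; hedge Δ=0.0000, bond B=0.0000.
  t=1,j=1: stock 259.2000 → up 373.2480 (V=152.0180), down 220.3200 (V=0.0000). Price 56.7320; hedge Δ=0.9940, bond B=-200.9257.
  t=0,j=0: stock 180.0000 → up 259.2000 (V=56.7320), down 153.0000 (V=0.0000). Price 21.1719; hedge Δ=0.5342, bond B=-74.9839.
Root portfolio cost Δ·180+B reproduces V0=21.1719.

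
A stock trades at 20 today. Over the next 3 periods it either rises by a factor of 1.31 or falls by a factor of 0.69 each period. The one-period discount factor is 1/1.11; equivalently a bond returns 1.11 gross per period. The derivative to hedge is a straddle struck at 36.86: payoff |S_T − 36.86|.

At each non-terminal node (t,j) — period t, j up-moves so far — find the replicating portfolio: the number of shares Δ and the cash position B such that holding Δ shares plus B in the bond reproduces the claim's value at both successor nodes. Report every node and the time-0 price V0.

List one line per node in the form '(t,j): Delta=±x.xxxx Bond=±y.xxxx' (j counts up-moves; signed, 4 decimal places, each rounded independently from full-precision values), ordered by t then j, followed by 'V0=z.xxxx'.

Risk-neutral probability p* = (R−d)/(u−d) = (1.11−0.69)/(1.31−0.69) = 0.6774.
Terminal payoffs: V(3,0)=30.2898, V(3,1)=24.3862, V(3,2)=13.1778, V(3,3)=8.1018
  t=2,j=0: stock 9.5220 → up 12.4738 (V=24.3862), down 6.5702 (V=30.2898). Price 23.6852; hedge Δ=-1.0000, bond B=33.2072.
  t=2,j=1: stock 18.0780 → up 23.6822 (V=13.1778), down 12.4738 (V=24.3862). Price 15.1292; hedge Δ=-1.0000, bond B=33.2072.
  t=2,j=2: stock 34.3220 → up 44.9618 (V=8.1018), down 23.6822 (V=13.1778). Price 8.7741; hedge Δ=-0.2385, bond B=16.9612.
  t=1,j=0: stock 13.8000 → up 18.0780 (V=15.1292), down 9.5220 (V=23.6852). Price 16.1164; hedge Δ=-1.0000, bond B=29.9164.
  t=1,j=1: stock 26.2000 → up 34.3220 (V=8.7741), down 18.0780 (V=15.1292). Price 9.7515; hedge Δ=-0.3912, bond B=20.0017.
  t=0,j=0: stock 20.0000 → up 26.2000 (V=9.7515), down 13.8000 (V=16.1164). Price 10.6348; hedge Δ=-0.5133, bond B=20.9009.
Check: Δ(0,0)·S0 + B(0,0) = 10.6348 = V0.

(0,0): Delta=-0.5133 Bond=20.9009
(1,0): Delta=-1.0000 Bond=29.9164
(1,1): Delta=-0.3912 Bond=20.0017
(2,0): Delta=-1.0000 Bond=33.2072
(2,1): Delta=-1.0000 Bond=33.2072
(2,2): Delta=-0.2385 Bond=16.9612
V0=10.6348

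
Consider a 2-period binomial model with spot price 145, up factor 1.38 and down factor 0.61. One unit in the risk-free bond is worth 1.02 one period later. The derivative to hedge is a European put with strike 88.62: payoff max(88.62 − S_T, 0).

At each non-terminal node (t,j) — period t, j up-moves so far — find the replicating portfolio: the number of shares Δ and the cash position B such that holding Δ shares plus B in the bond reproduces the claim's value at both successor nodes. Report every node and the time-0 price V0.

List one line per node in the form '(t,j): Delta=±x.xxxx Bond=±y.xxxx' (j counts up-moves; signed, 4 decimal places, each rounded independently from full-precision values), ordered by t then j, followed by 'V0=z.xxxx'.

(0,0): Delta=-0.1423 Bond=27.9188
(1,0): Delta=-0.5090 Bond=60.9096
(1,1): Delta=0.0000 Bond=0.0000
V0=7.2832

Under the risk-neutral measure, an up-move has probability p* = (R−d)/(u−d) = 0.5325 and values discount at R = 1.02.
Terminal payoffs: V(2,0)=34.6655, V(2,1)=0.0000, V(2,2)=0.0000
(1,0): S=88.4500. Δ = (V_up−V_dn)/(S_up−S_dn) = (0.0000−34.6655)/(122.0610−53.9545) = -0.5090. V = [p*·0.0000 + (1−p*)·34.6655]/1.02 = 15.8895. B = V − Δ·S = 60.9096.
(1,1): S=200.1000. Δ = (V_up−V_dn)/(S_up−S_dn) = (0.0000−0.0000)/(276.1380−122.0610) = 0.0000. V = [p*·0.0000 + (1−p*)·0.0000]/1.02 = 0.0000. B = V − Δ·S = 0.0000.
(0,0): S=145.0000. Δ = (V_up−V_dn)/(S_up−S_dn) = (0.0000−15.8895)/(200.1000−88.4500) = -0.1423. V = [p*·0.0000 + (1−p*)·15.8895]/1.02 = 7.2832. B = V − Δ·S = 27.9188.
Each (Δ,B) replicates both successor values, so the strategy is self-financing and V0 is arbitrage-free.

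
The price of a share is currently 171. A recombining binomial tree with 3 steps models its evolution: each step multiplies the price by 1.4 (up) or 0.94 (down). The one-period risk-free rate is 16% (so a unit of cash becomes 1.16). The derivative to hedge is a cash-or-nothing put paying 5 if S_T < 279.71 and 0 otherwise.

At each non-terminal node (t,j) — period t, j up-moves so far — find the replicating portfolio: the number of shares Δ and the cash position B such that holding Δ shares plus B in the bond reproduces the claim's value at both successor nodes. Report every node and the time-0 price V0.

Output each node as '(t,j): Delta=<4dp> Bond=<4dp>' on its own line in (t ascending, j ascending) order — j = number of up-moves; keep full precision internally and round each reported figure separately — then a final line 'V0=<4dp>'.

(0,0): Delta=-0.0236 Bond=5.7373
(1,0): Delta=-0.0279 Bond=7.3473
(1,1): Delta=-0.0204 Bond=5.9003
(2,0): Delta=0.0000 Bond=4.3103
(2,1): Delta=-0.0483 Bond=13.1184
(2,2): Delta=0.0000 Bond=0.0000
V0=1.7060

Since d<R<u, set p* = (R−d)/(u−d) = 0.4783; price each node as the discounted p*-expectation of its children.
Terminal payoffs: V(3,0)=5.0000, V(3,1)=5.0000, V(3,2)=0.0000, V(3,3)=0.0000
(2,0): S=151.0956. Δ = (V_up−V_dn)/(S_up−S_dn) = (5.0000−5.0000)/(211.5338−142.0299) = 0.0000. V = [p*·5.0000 + (1−p*)·5.0000]/1.16 = 4.3103. B = V − Δ·S = 4.3103.
(2,1): S=225.0360. Δ = (V_up−V_dn)/(S_up−S_dn) = (0.0000−5.0000)/(315.0504−211.5338) = -0.0483. V = [p*·0.0000 + (1−p*)·5.0000]/1.16 = 2.2489. B = V − Δ·S = 13.1184.
(2,2): S=335.1600. Δ = (V_up−V_dn)/(S_up−S_dn) = (0.0000−0.0000)/(469.2240−315.0504) = 0.0000. V = [p*·0.0000 + (1−p*)·0.0000]/1.16 = 0.0000. B = V − Δ·S = 0.0000.
(1,0): S=160.7400. Δ = (V_up−V_dn)/(S_up−S_dn) = (2.2489−4.3103)/(225.0360−151.0956) = -0.0279. V = [p*·2.2489 + (1−p*)·4.3103]/1.16 = 2.8659. B = V − Δ·S = 7.3473.
(1,1): S=239.4000. Δ = (V_up−V_dn)/(S_up−S_dn) = (0.0000−2.2489)/(335.1600−225.0360) = -0.0204. V = [p*·0.0000 + (1−p*)·2.2489]/1.16 = 1.0115. B = V − Δ·S = 5.9003.
(0,0): S=171.0000. Δ = (V_up−V_dn)/(S_up−S_dn) = (1.0115−2.8659)/(239.4000−160.7400) = -0.0236. V = [p*·1.0115 + (1−p*)·2.8659]/1.16 = 1.7060. B = V − Δ·S = 5.7373.
Self-financing check: at every node Δ·S+B equals the discounted successor values.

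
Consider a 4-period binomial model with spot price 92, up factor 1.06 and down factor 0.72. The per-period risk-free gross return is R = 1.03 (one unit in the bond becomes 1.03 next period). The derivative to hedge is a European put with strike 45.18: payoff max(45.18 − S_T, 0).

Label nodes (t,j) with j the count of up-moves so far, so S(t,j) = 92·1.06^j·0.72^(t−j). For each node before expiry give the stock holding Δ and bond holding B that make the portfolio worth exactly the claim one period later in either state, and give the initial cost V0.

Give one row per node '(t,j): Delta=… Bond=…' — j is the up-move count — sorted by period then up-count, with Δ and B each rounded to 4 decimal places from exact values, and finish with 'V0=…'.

(0,0): Delta=-0.0057 Bond=0.5455
(1,0): Delta=-0.0629 Bond=4.3528
(1,1): Delta=-0.0019 Bond=0.1950
(2,0): Delta=-0.5410 Bond=27.2849
(2,1): Delta=-0.0315 Bond=2.2768
(2,2): Delta=0.0000 Bond=0.0000
(3,0): Delta=-1.0000 Bond=43.8641
(3,1): Delta=-0.5109 Bond=26.5783
(3,2): Delta=0.0000 Bond=0.0000
(3,3): Delta=0.0000 Bond=0.0000
V0=0.0206

Since d<R<u, set p* = (R−d)/(u−d) = 0.9118; price each node as the discounted p*-expectation of its children.
Terminal payoffs: V(4,0)=20.4561, V(4,1)=8.7809, V(4,2)=0.0000, V(4,3)=0.0000, V(4,4)=0.0000
  t=3,j=0: stock 34.3388 → up 36.3991 (V=8.7809), down 24.7239 (V=20.4561). Price 9.5253; hedge Δ=-1.0000, bond B=43.8641.
  t=3,j=1: stock 50.5544 → up 53.5876 (V=0.0000), down 36.3991 (V=8.7809). Price 0.7522; hedge Δ=-0.5109, bond B=26.5783.
  t=3,j=2: stock 74.4273 → up 78.8929 (V=0.0000), down 53.5876 (V=0.0000). Price 0.0000; hedge Δ=0.0000, bond B=0.0000.
  t=3,j=3: stock 109.5735 → up 116.1479 (V=0.0000), down 78.8929 (V=0.0000). Price 0.0000; hedge Δ=0.0000, bond B=0.0000.
  t=2,j=0: stock 47.6928 → up 50.5544 (V=0.7522), down 34.3388 (V=9.5253). Price 1.4819; hedge Δ=-0.5410, bond B=27.2849.
  t=2,j=1: stock 70.2144 → up 74.4273 (V=0.0000), down 50.5544 (V=0.7522). Price 0.0644; hedge Δ=-0.0315, bond B=2.2768.
  t=2,j=2: stock 103.3712 → up 109.5735 (V=0.0000), down 74.4273 (V=0.0000). Price 0.0000; hedge Δ=0.0000, bond B=0.0000.
  t=1,j=0: stock 66.2400 → up 70.2144 (V=0.0644), down 47.6928 (V=1.4819). Price 0.1840; hedge Δ=-0.0629, bond B=4.3528.
  t=1,j=1: stock 97.5200 → up 103.3712 (V=0.0000), down 70.2144 (V=0.0644). Price 0.0055; hedge Δ=-0.0019, bond B=0.1950.
  t=0,j=0: stock 92.0000 → up 97.5200 (V=0.0055), down 66.2400 (V=0.1840). Price 0.0206; hedge Δ=-0.0057, bond B=0.5455.
Each (Δ,B) replicates both successor values, so the strategy is self-financing and V0 is arbitrage-free.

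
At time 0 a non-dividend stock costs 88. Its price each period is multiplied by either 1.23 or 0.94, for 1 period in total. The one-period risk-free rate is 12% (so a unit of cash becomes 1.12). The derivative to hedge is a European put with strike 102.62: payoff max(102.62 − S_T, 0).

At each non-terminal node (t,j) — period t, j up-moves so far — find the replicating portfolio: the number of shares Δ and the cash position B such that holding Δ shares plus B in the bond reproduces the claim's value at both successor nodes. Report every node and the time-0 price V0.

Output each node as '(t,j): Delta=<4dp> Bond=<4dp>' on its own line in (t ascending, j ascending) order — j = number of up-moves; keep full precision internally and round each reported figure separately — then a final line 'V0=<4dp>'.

Since d<R<u, set p* = (R−d)/(u−d) = 0.6207; price each node as the discounted p*-expectation of its children.
Terminal values V(1,·): V(1,0)=19.9000, V(1,1)=0.0000
(0,0): S=88.0000. Δ = (V_up−V_dn)/(S_up−S_dn) = (0.0000−19.9000)/(108.2400−82.7200) = -0.7798. V = [p*·0.0000 + (1−p*)·19.9000]/1.12 = 6.7395. B = V − Δ·S = 75.3602.
Self-financing check: at every node Δ·S+B equals the discounted successor values.

(0,0): Delta=-0.7798 Bond=75.3602
V0=6.7395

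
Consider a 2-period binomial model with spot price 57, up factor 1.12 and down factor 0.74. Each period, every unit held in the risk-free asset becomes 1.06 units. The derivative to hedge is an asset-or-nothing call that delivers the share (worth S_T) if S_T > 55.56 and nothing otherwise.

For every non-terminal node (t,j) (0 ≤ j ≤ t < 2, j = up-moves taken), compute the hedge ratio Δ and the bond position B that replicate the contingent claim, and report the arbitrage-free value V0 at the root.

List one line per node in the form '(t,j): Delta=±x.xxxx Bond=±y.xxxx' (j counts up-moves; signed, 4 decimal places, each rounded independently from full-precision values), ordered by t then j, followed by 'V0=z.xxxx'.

Risk-neutral probability p* = (R−d)/(u−d) = (1.06−0.74)/(1.12−0.74) = 0.8421.
Payoff layer (t=2): V(2,0)=0.0000, V(2,1)=0.0000, V(2,2)=71.5008
  t=1,j=0: stock 42.1800 → up 47.2416 (V=0.0000), down 31.2132 (V=0.0000). Price 0.0000; hedge Δ=0.0000, bond B=0.0000.
  t=1,j=1: stock 63.8400 → up 71.5008 (V=71.5008), down 47.2416 (V=0.0000). Price 56.8030; hedge Δ=2.9474, bond B=-131.3570.
  t=0,j=0: stock 57.0000 → up 63.8400 (V=56.8030), down 42.1800 (V=0.0000). Price 45.1265; hedge Δ=2.6225, bond B=-104.3551.
The time-0 hedge costs 45.1265, which is the no-arbitrage price.

(0,0): Delta=2.6225 Bond=-104.3551
(1,0): Delta=0.0000 Bond=0.0000
(1,1): Delta=2.9474 Bond=-131.3570
V0=45.1265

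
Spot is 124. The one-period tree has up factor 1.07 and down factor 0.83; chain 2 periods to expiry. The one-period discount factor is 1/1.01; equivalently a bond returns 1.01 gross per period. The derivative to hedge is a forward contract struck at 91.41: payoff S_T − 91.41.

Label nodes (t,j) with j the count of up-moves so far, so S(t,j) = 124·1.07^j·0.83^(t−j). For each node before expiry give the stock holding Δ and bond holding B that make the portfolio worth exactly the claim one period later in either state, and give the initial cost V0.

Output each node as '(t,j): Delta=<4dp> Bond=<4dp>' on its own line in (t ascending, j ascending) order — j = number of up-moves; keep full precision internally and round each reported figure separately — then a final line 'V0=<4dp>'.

No-arbitrage ⇒ martingale measure with p* = (R−d)/(u−d) = 0.7500.
Payoff layer (t=2): V(2,0)=-5.9864, V(2,1)=18.7144, V(2,2)=50.5576
(1,0): S=102.9200. Δ = (V_up−V_dn)/(S_up−S_dn) = (18.7144−-5.9864)/(110.1244−85.4236) = 1.0000. V = [p*·18.7144 + (1−p*)·-5.9864]/1.01 = 12.4150. B = V − Δ·S = -90.5050.
(1,1): S=132.6800. Δ = (V_up−V_dn)/(S_up−S_dn) = (50.5576−18.7144)/(141.9676−110.1244) = 1.0000. V = [p*·50.5576 + (1−p*)·18.7144]/1.01 = 42.1750. B = V − Δ·S = -90.5050.
(0,0): S=124.0000. Δ = (V_up−V_dn)/(S_up−S_dn) = (42.1750−12.4150)/(132.6800−102.9200) = 1.0000. V = [p*·42.1750 + (1−p*)·12.4150]/1.01 = 34.3911. B = V − Δ·S = -89.6089.
Check: Δ(0,0)·S0 + B(0,0) = 34.3911 = V0.

(0,0): Delta=1.0000 Bond=-89.6089
(1,0): Delta=1.0000 Bond=-90.5050
(1,1): Delta=1.0000 Bond=-90.5050
V0=34.3911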